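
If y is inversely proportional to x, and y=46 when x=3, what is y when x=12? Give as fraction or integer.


Inverse proportion: y = k/x
Find k: k = 3 * 46 = 138
Compute y at x=12: y = 138/12
y = 23/2

23/2


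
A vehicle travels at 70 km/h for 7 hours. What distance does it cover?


Using distance = speed * time
Speed = 70 km/h
Time = 7 hours
Distance = 70 * 7
= 490 km

490


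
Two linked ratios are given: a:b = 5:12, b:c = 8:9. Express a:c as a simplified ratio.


Given a:b = 5:12 and b:c = 8:9
Make b consistent. Multiply first ratio by 8: a:b = 40:96
Multiply second ratio by 12: b:c = 96:108
Now b = 96 in both, so a:b:c = 40:96:108
Therefore a:c = 40:108
Simplify by GCD: a:c = 10:27

10:27


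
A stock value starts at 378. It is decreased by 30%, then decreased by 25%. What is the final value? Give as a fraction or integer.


Start: 378
Step 1: decrease by 30% => multiply by 70/100
  378 * 70/100 = 1323/5
Step 2: decrease by 25% => multiply by 75/100
  1323/5 * 75/100 = 3969/20
Final value = 3969/20

3969/20


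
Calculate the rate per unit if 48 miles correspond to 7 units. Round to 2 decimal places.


Total miles = 48
Number of units = 7
Unit rate = 48 / 7
= 6.86 miles per unit

6.86


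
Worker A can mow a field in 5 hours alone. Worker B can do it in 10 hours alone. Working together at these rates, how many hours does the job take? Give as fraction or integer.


Rate of A = 1/5 job per hour
Rate of B = 1/10 job per hour
Combined rate = 1/5 + 1/10
Find common denominator: (10 + 5)/(5*10) = 15/50
Combined rate = 3/10 job per hour
Time together = 1 / (3/10) = 10/3 hours

10/3


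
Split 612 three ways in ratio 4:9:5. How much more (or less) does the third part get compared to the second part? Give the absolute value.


Total parts = 4 + 9 + 5 = 18
Value per part = 612 / 18 = 34
Shares: 4*34=136, 9*34=306, 5*34=170
Third share = 170, second share = 306
Difference = |170 - 306| = 136

136


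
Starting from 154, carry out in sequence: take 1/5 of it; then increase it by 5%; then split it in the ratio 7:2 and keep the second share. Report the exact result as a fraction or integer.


Start with 154.
Step 1: Take 1/5: 154 * 1/5 = 154/5
Step 2: Increase by 5%: 154/5 * 105/100 = 1617/50
Step 3: Split 7:2, second share = 1617/50 * 2/9 = 539/75
Final result = 539/75

539/75


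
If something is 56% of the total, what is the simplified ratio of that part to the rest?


Part = 56%, Remainder = 44%
Ratio = 56:44
GCD(56, 44) = 4
Simplify: 14:11 = 14:11

14:11


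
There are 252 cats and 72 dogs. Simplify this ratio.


Find GCD(252, 72)
GCD = 36
Divide both by 36: 252/36 = 7, 72/36 = 2
Simplified ratio = 7:2

7:2


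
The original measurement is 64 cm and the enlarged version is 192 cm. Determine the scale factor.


Original length = 64 cm
Scaled length = 192 cm
Scale factor = 192 / 64
= 3

3


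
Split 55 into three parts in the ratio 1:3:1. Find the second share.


Ratio = 1:3:1
Total parts = 1 + 3 + 1 = 5
Value per part = 55 / 5 = 11
First share = 1 * 11 = 11
Middle share = 3 * 11 = 33
Third share = 1 * 11 = 11

33


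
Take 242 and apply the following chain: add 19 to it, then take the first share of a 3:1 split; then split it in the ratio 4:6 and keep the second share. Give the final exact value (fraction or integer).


Start with 242.
Step 1: Add 19: 242+19=261; split 3:1 first = 261*3/4 = 783/4
Step 2: Split 4:6, second share = 783/4 * 6/10 = 2349/20
Final result = 2349/20

2349/20


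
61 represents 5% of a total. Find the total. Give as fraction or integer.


Given: 61 is 5% of the whole
Set up: 61 = 5/100 * whole
whole = 61 * 100 / 5
whole = 6100 / 5
whole = 1220

1220


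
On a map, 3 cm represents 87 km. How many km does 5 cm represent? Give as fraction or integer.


Map scale: 3 cm = 87 km
Measured distance on map = 5 cm
Set up proportion: 5 * 87 / 3
= 435 / 3
= 145 km

145


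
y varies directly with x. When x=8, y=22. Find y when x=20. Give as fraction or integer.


Direct proportion: y = kx
Find k: k = 22/8 = 11/4
Compute y at x=20: y = 11/4 * 20
y = 55

55


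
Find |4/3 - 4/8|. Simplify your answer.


Simplify: 4/3 = 4/3 and 4/8 = 1/2
Find common denominator: LCD = 6
Convert: 8/6 and 3/6
Difference = |8 - 3|/6 = 5/6
Simplified = 5/6

5/6


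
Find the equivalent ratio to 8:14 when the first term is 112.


Original ratio: 8:14
First term target: 112
Scale factor = 112 / 8 = 14
Multiply second term: 14 * 14 = 196
Equivalent ratio = 112:196

112:196


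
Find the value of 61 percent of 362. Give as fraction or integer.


Compute 61% of 362
Convert percentage: 61% = 61/100
Multiply: 362 * 61/100
= 22082/100
= 11041/50

11041/50


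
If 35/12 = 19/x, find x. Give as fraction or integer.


Setting up: 35/12 = 19/x
Cross multiply: 35 * x = 12 * 19
35x = 228
x = 228/35
x = 228/35

228/35


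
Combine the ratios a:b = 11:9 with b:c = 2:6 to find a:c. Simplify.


Given a:b = 11:9 and b:c = 2:6
Make b consistent. Multiply first ratio by 2: a:b = 22:18
Multiply second ratio by 9: b:c = 18:54
Now b = 18 in both, so a:b:c = 22:18:54
Therefore a:c = 22:54
Simplify by GCD: a:c = 11:27

11:27


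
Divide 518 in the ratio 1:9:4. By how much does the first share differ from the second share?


Total parts = 1 + 9 + 4 = 14
Value per part = 518 / 14 = 37
Shares: 1*37=37, 9*37=333, 4*37=148
First share = 37, second share = 333
Difference = |37 - 333| = 296

296


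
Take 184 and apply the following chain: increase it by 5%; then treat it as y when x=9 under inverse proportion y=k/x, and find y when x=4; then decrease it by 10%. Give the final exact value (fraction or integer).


Start with 184.
Step 1: Increase by 5%: 184 * 105/100 = 966/5
Step 2: Inverse prop: k = (966/5)*9; new y = k/4 = 966/5*9/4 = 4347/10
Step 3: Decrease by 10%: 4347/10 * 90/100 = 39123/100
Final result = 39123/100

39123/100


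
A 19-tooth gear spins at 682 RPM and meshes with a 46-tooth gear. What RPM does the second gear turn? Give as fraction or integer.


Gear ratio: teeth_A * RPM_A = teeth_B * RPM_B
19 * 682 = 46 * RPM_B
12958 = 46 * RPM_B
RPM_B = 12958 / 46
RPM_B = 6479/23

6479/23


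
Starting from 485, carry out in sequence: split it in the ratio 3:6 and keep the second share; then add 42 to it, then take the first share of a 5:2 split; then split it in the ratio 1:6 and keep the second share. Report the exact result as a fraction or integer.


Start with 485.
Step 1: Split 3:6, second share = 485 * 6/9 = 970/3
Step 2: Add 42: 970/3+42=1096/3; split 5:2 first = 1096/3*5/7 = 5480/21
Step 3: Split 1:6, second share = 5480/21 * 6/7 = 10960/49
Final result = 10960/49

10960/49


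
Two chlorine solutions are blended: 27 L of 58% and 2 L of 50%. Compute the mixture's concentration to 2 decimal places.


Solute in mixture 1 = 58% of 27 L = 27*58/100 = 783/50 L
Solute in mixture 2 = 50% of 2 L = 2*50/100 = 1 L
Total solute = 783/50 + 1 = 833/50 L
Total volume = 27 + 2 = 29 L
Final concentration = 833/50/29 * 100 = 57.45%

57.45


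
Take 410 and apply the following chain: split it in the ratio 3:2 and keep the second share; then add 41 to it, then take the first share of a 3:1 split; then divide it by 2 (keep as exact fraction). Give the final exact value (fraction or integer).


Start with 410.
Step 1: Split 3:2, second share = 410 * 2/5 = 164
Step 2: Add 41: 164+41=205; split 3:1 first = 205*3/4 = 615/4
Step 3: Divide by 2: 615/4 / 2 = 615/8
Final result = 615/8

615/8


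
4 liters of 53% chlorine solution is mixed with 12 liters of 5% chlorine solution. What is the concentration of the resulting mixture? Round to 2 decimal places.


Solute in mixture 1 = 53% of 4 L = 4*53/100 = 53/25 L
Solute in mixture 2 = 5% of 12 L = 12*5/100 = 3/5 L
Total solute = 53/25 + 3/5 = 68/25 L
Total volume = 4 + 12 = 16 L
Final concentration = 68/25/16 * 100 = 17.00%

17.00


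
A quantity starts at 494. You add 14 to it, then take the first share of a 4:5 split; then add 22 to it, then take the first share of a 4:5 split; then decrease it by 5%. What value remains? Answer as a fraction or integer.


Start with 494.
Step 1: Add 14: 494+14=508; split 4:5 first = 508*4/9 = 2032/9
Step 2: Add 22: 2032/9+22=2230/9; split 4:5 first = 2230/9*4/9 = 8920/81
Step 3: Decrease by 5%: 8920/81 * 95/100 = 8474/81
Final result = 8474/81

8474/81


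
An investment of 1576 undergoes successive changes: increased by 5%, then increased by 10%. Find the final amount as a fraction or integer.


Start: 1576
Step 1: increase by 5% => multiply by 105/100
  1576 * 105/100 = 8274/5
Step 2: increase by 10% => multiply by 110/100
  8274/5 * 110/100 = 45507/25
Final value = 45507/25

45507/25


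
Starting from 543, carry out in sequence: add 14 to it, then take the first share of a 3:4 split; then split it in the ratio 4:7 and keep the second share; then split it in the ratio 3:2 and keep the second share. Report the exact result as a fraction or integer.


Start with 543.
Step 1: Add 14: 543+14=557; split 3:4 first = 557*3/7 = 1671/7
Step 2: Split 4:7, second share = 1671/7 * 7/11 = 1671/11
Step 3: Split 3:2, second share = 1671/11 * 2/5 = 3342/55
Final result = 3342/55

3342/55


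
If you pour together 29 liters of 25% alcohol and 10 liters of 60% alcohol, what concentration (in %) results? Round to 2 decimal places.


Solute in mixture 1 = 25% of 29 L = 29*25/100 = 29/4 L
Solute in mixture 2 = 60% of 10 L = 10*60/100 = 6 L
Total solute = 29/4 + 6 = 53/4 L
Total volume = 29 + 10 = 39 L
Final concentration = 53/4/39 * 100 = 33.97%

33.97


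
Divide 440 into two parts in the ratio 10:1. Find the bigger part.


Total parts = 10 + 1 = 11
Value per part = 440 / 11 = 40
First share = 10 * 40 = 400
Second share = 1 * 40 = 40
Larger share = 400

400


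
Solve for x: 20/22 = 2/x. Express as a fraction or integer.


Setting up: 20/22 = 2/x
Cross multiply: 20 * x = 22 * 2
20x = 44
x = 44/20
x = 11/5

11/5


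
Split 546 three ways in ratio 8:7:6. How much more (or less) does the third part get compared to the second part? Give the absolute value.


Total parts = 8 + 7 + 6 = 21
Value per part = 546 / 21 = 26
Shares: 8*26=208, 7*26=182, 6*26=156
Third share = 156, second share = 182
Difference = |156 - 182| = 26

26


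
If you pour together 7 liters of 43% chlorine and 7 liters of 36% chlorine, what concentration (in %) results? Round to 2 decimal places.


Solute in mixture 1 = 43% of 7 L = 7*43/100 = 301/100 L
Solute in mixture 2 = 36% of 7 L = 7*36/100 = 63/25 L
Total solute = 301/100 + 63/25 = 553/100 L
Total volume = 7 + 7 = 14 L
Final concentration = 553/100/14 * 100 = 39.50%

39.50


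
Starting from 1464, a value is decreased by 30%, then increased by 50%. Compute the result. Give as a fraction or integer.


Start: 1464
Step 1: decrease by 30% => multiply by 70/100
  1464 * 70/100 = 5124/5
Step 2: increase by 50% => multiply by 150/100
  5124/5 * 150/100 = 7686/5
Final value = 7686/5

7686/5


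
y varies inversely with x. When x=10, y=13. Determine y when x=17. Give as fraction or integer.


Inverse proportion: y = k/x
Find k: k = 10 * 13 = 130
Compute y at x=17: y = 130/17
y = 130/17

130/17


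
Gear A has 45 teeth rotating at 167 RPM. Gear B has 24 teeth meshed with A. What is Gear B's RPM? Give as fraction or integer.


Gear ratio: teeth_A * RPM_A = teeth_B * RPM_B
45 * 167 = 24 * RPM_B
7515 = 24 * RPM_B
RPM_B = 7515 / 24
RPM_B = 2505/8

2505/8


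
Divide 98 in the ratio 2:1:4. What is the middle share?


Ratio = 2:1:4
Total parts = 2 + 1 + 4 = 7
Value per part = 98 / 7 = 14
First share = 2 * 14 = 28
Middle share = 1 * 14 = 14
Third share = 4 * 14 = 56

14


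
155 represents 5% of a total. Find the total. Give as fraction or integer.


Given: 155 is 5% of the whole
Set up: 155 = 5/100 * whole
whole = 155 * 100 / 5
whole = 15500 / 5
whole = 3100

3100


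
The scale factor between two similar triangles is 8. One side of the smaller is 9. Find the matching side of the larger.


Similar triangles have proportional sides
Scale factor = 8
Smaller side = 9
Corresponding larger side = 9 * 8
= 72

72


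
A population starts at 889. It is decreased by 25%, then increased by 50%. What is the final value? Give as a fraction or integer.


Start: 889
Step 1: decrease by 25% => multiply by 75/100
  889 * 75/100 = 2667/4
Step 2: increase by 50% => multiply by 150/100
  2667/4 * 150/100 = 8001/8
Final value = 8001/8

8001/8


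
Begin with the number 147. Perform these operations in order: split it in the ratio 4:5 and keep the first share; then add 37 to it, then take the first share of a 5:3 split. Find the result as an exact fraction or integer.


Start with 147.
Step 1: Split 4:5, first share = 147 * 4/9 = 196/3
Step 2: Add 37: 196/3+37=307/3; split 5:3 first = 307/3*5/8 = 1535/24
Final result = 1535/24

1535/24


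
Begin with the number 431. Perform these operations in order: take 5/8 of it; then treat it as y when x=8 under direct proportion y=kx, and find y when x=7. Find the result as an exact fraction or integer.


Start with 431.
Step 1: Take 5/8: 431 * 5/8 = 2155/8
Step 2: Direct prop: k = (2155/8)/8; new y = k*7 = 2155/8*7/8 = 15085/64
Final result = 15085/64

15085/64


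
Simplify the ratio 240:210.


Find GCD(240, 210)
GCD = 30
Divide both by 30: 240/30 = 8, 210/30 = 7
Simplified ratio = 8:7

8:7


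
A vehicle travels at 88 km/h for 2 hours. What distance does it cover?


Using distance = speed * time
Speed = 88 km/h
Time = 2 hours
Distance = 88 * 2
= 176 km

176


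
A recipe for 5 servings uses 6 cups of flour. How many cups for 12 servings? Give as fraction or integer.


Original: 6 cups for 5 servings
Target servings = 12
Scaling factor = 12/5
New amount = 6 * 12/5
= 72/5
= 72/5 cups

72/5


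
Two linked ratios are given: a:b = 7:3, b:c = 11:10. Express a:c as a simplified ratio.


Given a:b = 7:3 and b:c = 11:10
Make b consistent. Multiply first ratio by 11: a:b = 77:33
Multiply second ratio by 3: b:c = 33:30
Now b = 33 in both, so a:b:c = 77:33:30
Therefore a:c = 77:30
Simplify by GCD: a:c = 77:30

77:30


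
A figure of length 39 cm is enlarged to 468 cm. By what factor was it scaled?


Original length = 39 cm
Scaled length = 468 cm
Scale factor = 468 / 39
= 12

12


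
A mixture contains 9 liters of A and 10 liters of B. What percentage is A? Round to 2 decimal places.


Volume of A = 9 L
Volume of B = 10 L
Total volume = 9 + 10 = 19 L
Percentage of A = (9/19) * 100
= 47.37%

47.37


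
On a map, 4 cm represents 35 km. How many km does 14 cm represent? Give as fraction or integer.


Map scale: 4 cm = 35 km
Measured distance on map = 14 cm
Set up proportion: 14 * 35 / 4
= 490 / 4
= 245/2 km

245/2


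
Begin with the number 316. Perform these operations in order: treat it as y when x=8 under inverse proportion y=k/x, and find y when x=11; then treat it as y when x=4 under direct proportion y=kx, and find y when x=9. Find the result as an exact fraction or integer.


Start with 316.
Step 1: Inverse prop: k = (316)*8; new y = k/11 = 316*8/11 = 2528/11
Step 2: Direct prop: k = (2528/11)/4; new y = k*9 = 2528/11*9/4 = 5688/11
Final result = 5688/11

5688/11


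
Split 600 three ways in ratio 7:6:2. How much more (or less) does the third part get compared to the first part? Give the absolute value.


Total parts = 7 + 6 + 2 = 15
Value per part = 600 / 15 = 40
Shares: 7*40=280, 6*40=240, 2*40=80
Third share = 80, first share = 280
Difference = |80 - 280| = 200

200


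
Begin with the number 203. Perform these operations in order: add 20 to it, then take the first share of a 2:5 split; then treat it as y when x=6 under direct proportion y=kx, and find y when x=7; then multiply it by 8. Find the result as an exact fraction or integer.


Start with 203.
Step 1: Add 20: 203+20=223; split 2:5 first = 223*2/7 = 446/7
Step 2: Direct prop: k = (446/7)/6; new y = k*7 = 446/7*7/6 = 223/3
Step 3: Multiply by 8: 223/3 * 8 = 1784/3
Final result = 1784/3

1784/3


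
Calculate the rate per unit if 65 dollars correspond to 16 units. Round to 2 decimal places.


Total dollars = 65
Number of units = 16
Unit rate = 65 / 16
= 4.06 dollars per unit

4.06


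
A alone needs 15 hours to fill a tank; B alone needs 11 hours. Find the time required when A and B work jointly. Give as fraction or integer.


Rate of A = 1/15 job per hour
Rate of B = 1/11 job per hour
Combined rate = 1/15 + 1/11
Find common denominator: (11 + 15)/(15*11) = 26/165
Combined rate = 26/165 job per hour
Time together = 1 / (26/165) = 165/26 hours

165/26


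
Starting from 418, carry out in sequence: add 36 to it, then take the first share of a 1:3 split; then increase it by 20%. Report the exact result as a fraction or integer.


Start with 418.
Step 1: Add 36: 418+36=454; split 1:3 first = 454*1/4 = 227/2
Step 2: Increase by 20%: 227/2 * 120/100 = 681/5
Final result = 681/5

681/5


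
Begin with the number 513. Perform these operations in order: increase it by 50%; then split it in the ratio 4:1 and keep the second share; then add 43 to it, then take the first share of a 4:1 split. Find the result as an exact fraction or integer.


Start with 513.
Step 1: Increase by 50%: 513 * 150/100 = 1539/2
Step 2: Split 4:1, second share = 1539/2 * 1/5 = 1539/10
Step 3: Add 43: 1539/10+43=1969/10; split 4:1 first = 1969/10*4/5 = 3938/25
Final result = 3938/25

3938/25


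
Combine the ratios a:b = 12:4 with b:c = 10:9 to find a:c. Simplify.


Given a:b = 12:4 and b:c = 10:9
Make b consistent. Multiply first ratio by 10: a:b = 120:40
Multiply second ratio by 4: b:c = 40:36
Now b = 40 in both, so a:b:c = 120:40:36
Therefore a:c = 120:36
Simplify by GCD: a:c = 10:3

10:3


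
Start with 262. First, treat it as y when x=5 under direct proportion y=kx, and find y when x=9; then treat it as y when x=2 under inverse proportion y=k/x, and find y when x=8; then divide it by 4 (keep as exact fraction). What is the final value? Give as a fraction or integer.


Start with 262.
Step 1: Direct prop: k = (262)/5; new y = k*9 = 262*9/5 = 2358/5
Step 2: Inverse prop: k = (2358/5)*2; new y = k/8 = 2358/5*2/8 = 1179/10
Step 3: Divide by 4: 1179/10 / 4 = 1179/40
Final result = 1179/40

1179/40


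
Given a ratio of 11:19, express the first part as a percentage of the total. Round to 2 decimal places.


Total parts = 11 + 19 = 30
First part fraction = 11/30
Percentage = (11/30) * 100
= 0.366667 * 100
= 36.67%

36.67


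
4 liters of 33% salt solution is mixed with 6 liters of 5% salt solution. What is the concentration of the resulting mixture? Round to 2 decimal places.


Solute in mixture 1 = 33% of 4 L = 4*33/100 = 33/25 L
Solute in mixture 2 = 5% of 6 L = 6*5/100 = 3/10 L
Total solute = 33/25 + 3/10 = 81/50 L
Total volume = 4 + 6 = 10 L
Final concentration = 81/50/10 * 100 = 16.20%

16.20


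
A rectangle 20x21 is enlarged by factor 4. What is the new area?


Original dimensions: 20 x 21
Enlargement factor = 4
New width = 20 * 4 = 80
New height = 21 * 4 = 84
New area = 80 * 84 = 6720

6720


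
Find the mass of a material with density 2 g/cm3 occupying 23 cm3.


Using mass = density * volume
Density = 2 g/cm3
Volume = 23 cm3
Mass = 2 * 23
= 46 g

46


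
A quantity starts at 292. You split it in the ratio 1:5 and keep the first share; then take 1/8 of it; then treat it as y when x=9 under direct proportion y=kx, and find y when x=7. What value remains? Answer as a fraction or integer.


Start with 292.
Step 1: Split 1:5, first share = 292 * 1/6 = 146/3
Step 2: Take 1/8: 146/3 * 1/8 = 73/12
Step 3: Direct prop: k = (73/12)/9; new y = k*7 = 73/12*7/9 = 511/108
Final result = 511/108

511/108


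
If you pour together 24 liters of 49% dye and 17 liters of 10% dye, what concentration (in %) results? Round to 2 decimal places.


Solute in mixture 1 = 49% of 24 L = 24*49/100 = 294/25 L
Solute in mixture 2 = 10% of 17 L = 17*10/100 = 17/10 L
Total solute = 294/25 + 17/10 = 673/50 L
Total volume = 24 + 17 = 41 L
Final concentration = 673/50/41 * 100 = 32.83%

32.83


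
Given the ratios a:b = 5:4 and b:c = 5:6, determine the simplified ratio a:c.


Given a:b = 5:4 and b:c = 5:6
Make b consistent. Multiply first ratio by 5: a:b = 25:20
Multiply second ratio by 4: b:c = 20:24
Now b = 20 in both, so a:b:c = 25:20:24
Therefore a:c = 25:24
Simplify by GCD: a:c = 25:24

25:24


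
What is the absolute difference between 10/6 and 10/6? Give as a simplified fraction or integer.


Simplify: 10/6 = 5/3 and 10/6 = 5/3
Find common denominator: LCD = 3
Convert: 5/3 and 5/3
Difference = |5 - 5|/3 = 0/3
Simplified = 0

0


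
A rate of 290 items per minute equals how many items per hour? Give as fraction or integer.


Converting from per minute to per hour
Rate = 290 items per minute
Multiply by 60: 290 * 60
= 17400 items per hour

17400


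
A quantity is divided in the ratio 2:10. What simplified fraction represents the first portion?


Total parts = 2 + 10 = 12
First part fraction = 2/12
Simplify: 2/12 = 1/6

1/6


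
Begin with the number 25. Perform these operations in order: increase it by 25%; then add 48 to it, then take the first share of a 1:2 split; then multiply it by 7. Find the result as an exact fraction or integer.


Start with 25.
Step 1: Increase by 25%: 25 * 125/100 = 125/4
Step 2: Add 48: 125/4+48=317/4; split 1:2 first = 317/4*1/3 = 317/12
Step 3: Multiply by 7: 317/12 * 7 = 2219/12
Final result = 2219/12

2219/12


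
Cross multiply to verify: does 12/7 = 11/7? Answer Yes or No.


Cross multiply to check 12/7 = 11/7
Left cross product: 12 * 7 = 84
Right cross product: 7 * 11 = 77
84 != 77
Not equal, so proportions differ => No

No


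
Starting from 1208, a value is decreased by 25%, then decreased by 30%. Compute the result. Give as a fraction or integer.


Start: 1208
Step 1: decrease by 25% => multiply by 75/100
  1208 * 75/100 = 906
Step 2: decrease by 30% => multiply by 70/100
  906 * 70/100 = 3171/5
Final value = 3171/5

3171/5


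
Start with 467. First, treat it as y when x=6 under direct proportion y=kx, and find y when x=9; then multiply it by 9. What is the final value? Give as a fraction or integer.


Start with 467.
Step 1: Direct prop: k = (467)/6; new y = k*9 = 467*9/6 = 1401/2
Step 2: Multiply by 9: 1401/2 * 9 = 12609/2
Final result = 12609/2

12609/2


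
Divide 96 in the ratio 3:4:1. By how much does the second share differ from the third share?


Total parts = 3 + 4 + 1 = 8
Value per part = 96 / 8 = 12
Shares: 3*12=36, 4*12=48, 1*12=12
Second share = 48, third share = 12
Difference = |48 - 12| = 36

36


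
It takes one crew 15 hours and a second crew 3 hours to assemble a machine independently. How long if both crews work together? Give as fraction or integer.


Rate of A = 1/15 job per hour
Rate of B = 1/3 job per hour
Combined rate = 1/15 + 1/3
Find common denominator: (3 + 15)/(15*3) = 18/45
Combined rate = 2/5 job per hour
Time together = 1 / (2/5) = 5/2 hours

5/2


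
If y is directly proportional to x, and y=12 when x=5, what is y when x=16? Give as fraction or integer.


Direct proportion: y = kx
Find k: k = 12/5 = 12/5
Compute y at x=16: y = 12/5 * 16
y = 192/5

192/5


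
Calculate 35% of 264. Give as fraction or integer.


Compute 35% of 264
Convert percentage: 35% = 35/100
Multiply: 264 * 35/100
= 9240/100
= 462/5

462/5


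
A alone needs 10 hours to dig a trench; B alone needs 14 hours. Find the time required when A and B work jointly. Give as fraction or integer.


Rate of A = 1/10 job per hour
Rate of B = 1/14 job per hour
Combined rate = 1/10 + 1/14
Find common denominator: (14 + 10)/(10*14) = 24/140
Combined rate = 6/35 job per hour
Time together = 1 / (6/35) = 35/6 hours

35/6


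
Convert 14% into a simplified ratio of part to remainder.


Part = 14%, Remainder = 86%
Ratio = 14:86
GCD(14, 86) = 2
Simplify: 7:43 = 7:43

7:43


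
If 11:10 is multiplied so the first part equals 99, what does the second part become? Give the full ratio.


Original ratio: 11:10
First term target: 99
Scale factor = 99 / 11 = 9
Multiply second term: 10 * 9 = 90
Equivalent ratio = 99:90

99:90


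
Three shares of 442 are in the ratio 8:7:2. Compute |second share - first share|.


Total parts = 8 + 7 + 2 = 17
Value per part = 442 / 17 = 26
Shares: 8*26=208, 7*26=182, 2*26=52
Second share = 182, first share = 208
Difference = |182 - 208| = 26

26


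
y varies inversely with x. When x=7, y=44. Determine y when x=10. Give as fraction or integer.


Inverse proportion: y = k/x
Find k: k = 7 * 44 = 308
Compute y at x=10: y = 308/10
y = 154/5

154/5


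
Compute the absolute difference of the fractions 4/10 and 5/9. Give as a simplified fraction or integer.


Simplify: 4/10 = 2/5 and 5/9 = 5/9
Find common denominator: LCD = 45
Convert: 18/45 and 25/45
Difference = |18 - 25|/45 = 7/45
Simplified = 7/45

7/45


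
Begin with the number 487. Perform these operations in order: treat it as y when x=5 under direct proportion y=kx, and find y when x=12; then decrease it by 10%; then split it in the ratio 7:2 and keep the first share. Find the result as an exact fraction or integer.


Start with 487.
Step 1: Direct prop: k = (487)/5; new y = k*12 = 487*12/5 = 5844/5
Step 2: Decrease by 10%: 5844/5 * 90/100 = 26298/25
Step 3: Split 7:2, first share = 26298/25 * 7/9 = 20454/25
Final result = 20454/25

20454/25


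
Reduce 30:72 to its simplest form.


Find GCD(30, 72)
GCD = 6
Divide both by 6: 30/6 = 5, 72/6 = 12
Simplified ratio = 5:12

5:12


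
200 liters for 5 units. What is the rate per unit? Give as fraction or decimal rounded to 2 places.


Total liters = 200
Number of units = 5
Unit rate = 200 / 5
= 40 liters per unit

40


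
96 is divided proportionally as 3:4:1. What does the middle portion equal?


Ratio = 3:4:1
Total parts = 3 + 4 + 1 = 8
Value per part = 96 / 8 = 12
First share = 3 * 12 = 36
Middle share = 4 * 12 = 48
Third share = 1 * 12 = 12

48


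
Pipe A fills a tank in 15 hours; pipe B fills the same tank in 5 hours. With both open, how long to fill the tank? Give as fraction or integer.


Rate of A = 1/15 job per hour
Rate of B = 1/5 job per hour
Combined rate = 1/15 + 1/5
Find common denominator: (5 + 15)/(15*5) = 20/75
Combined rate = 4/15 job per hour
Time together = 1 / (4/15) = 15/4 hours

15/4


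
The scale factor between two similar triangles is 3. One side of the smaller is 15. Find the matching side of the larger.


Similar triangles have proportional sides
Scale factor = 3
Smaller side = 15
Corresponding larger side = 15 * 3
= 45

45


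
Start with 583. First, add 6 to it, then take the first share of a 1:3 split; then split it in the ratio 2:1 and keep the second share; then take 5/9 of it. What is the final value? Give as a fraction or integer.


Start with 583.
Step 1: Add 6: 583+6=589; split 1:3 first = 589*1/4 = 589/4
Step 2: Split 2:1, second share = 589/4 * 1/3 = 589/12
Step 3: Take 5/9: 589/12 * 5/9 = 2945/108
Final result = 2945/108

2945/108


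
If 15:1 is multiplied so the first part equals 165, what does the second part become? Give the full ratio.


Original ratio: 15:1
First term target: 165
Scale factor = 165 / 15 = 11
Multiply second term: 1 * 11 = 11
Equivalent ratio = 165:11

165:11


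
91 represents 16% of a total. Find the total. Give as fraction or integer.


Given: 91 is 16% of the whole
Set up: 91 = 16/100 * whole
whole = 91 * 100 / 16
whole = 9100 / 16
whole = 2275/4

2275/4


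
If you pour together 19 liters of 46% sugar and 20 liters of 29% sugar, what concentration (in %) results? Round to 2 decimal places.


Solute in mixture 1 = 46% of 19 L = 19*46/100 = 437/50 L
Solute in mixture 2 = 29% of 20 L = 20*29/100 = 29/5 L
Total solute = 437/50 + 29/5 = 727/50 L
Total volume = 19 + 20 = 39 L
Final concentration = 727/50/39 * 100 = 37.28%

37.28


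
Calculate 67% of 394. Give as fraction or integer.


Compute 67% of 394
Convert percentage: 67% = 67/100
Multiply: 394 * 67/100
= 26398/100
= 13199/50

13199/50


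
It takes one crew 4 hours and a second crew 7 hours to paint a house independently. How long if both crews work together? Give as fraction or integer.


Rate of A = 1/4 job per hour
Rate of B = 1/7 job per hour
Combined rate = 1/4 + 1/7
Find common denominator: (7 + 4)/(4*7) = 11/28
Combined rate = 11/28 job per hour
Time together = 1 / (11/28) = 28/11 hours

28/11


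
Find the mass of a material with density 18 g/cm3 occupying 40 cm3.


Using mass = density * volume
Density = 18 g/cm3
Volume = 40 cm3
Mass = 18 * 40
= 720 g

720


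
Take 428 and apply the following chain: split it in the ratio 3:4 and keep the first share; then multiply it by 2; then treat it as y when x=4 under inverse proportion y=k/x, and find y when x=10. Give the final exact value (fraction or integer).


Start with 428.
Step 1: Split 3:4, first share = 428 * 3/7 = 1284/7
Step 2: Multiply by 2: 1284/7 * 2 = 2568/7
Step 3: Inverse prop: k = (2568/7)*4; new y = k/10 = 2568/7*4/10 = 5136/35
Final result = 5136/35

5136/35


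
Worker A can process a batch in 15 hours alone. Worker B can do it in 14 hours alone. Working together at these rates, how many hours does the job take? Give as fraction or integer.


Rate of A = 1/15 job per hour
Rate of B = 1/14 job per hour
Combined rate = 1/15 + 1/14
Find common denominator: (14 + 15)/(15*14) = 29/210
Combined rate = 29/210 job per hour
Time together = 1 / (29/210) = 210/29 hours

210/29


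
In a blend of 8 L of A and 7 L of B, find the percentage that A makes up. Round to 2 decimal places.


Volume of A = 8 L
Volume of B = 7 L
Total volume = 8 + 7 = 15 L
Percentage of A = (8/15) * 100
= 53.33%

53.33


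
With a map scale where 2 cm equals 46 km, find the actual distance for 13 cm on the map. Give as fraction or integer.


Map scale: 2 cm = 46 km
Measured distance on map = 13 cm
Set up proportion: 13 * 46 / 2
= 598 / 2
= 299 km

299


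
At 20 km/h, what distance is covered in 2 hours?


Using distance = speed * time
Speed = 20 km/h
Time = 2 hours
Distance = 20 * 2
= 40 km

40


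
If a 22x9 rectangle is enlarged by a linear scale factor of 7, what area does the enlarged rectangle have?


Original dimensions: 22 x 9
Enlargement factor = 7
New width = 22 * 7 = 154
New height = 9 * 7 = 63
New area = 154 * 63 = 9702

9702


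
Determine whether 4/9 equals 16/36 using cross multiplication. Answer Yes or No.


Cross multiply to check 4/9 = 16/36
Left cross product: 4 * 36 = 144
Right cross product: 9 * 16 = 144
144 = 144
Equal, so proportions match => Yes

Yes


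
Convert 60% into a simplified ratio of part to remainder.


Part = 60%, Remainder = 40%
Ratio = 60:40
GCD(60, 40) = 20
Simplify: 3:2 = 3:2

3:2


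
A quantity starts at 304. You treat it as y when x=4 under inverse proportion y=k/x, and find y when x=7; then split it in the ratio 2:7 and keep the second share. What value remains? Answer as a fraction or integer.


Start with 304.
Step 1: Inverse prop: k = (304)*4; new y = k/7 = 304*4/7 = 1216/7
Step 2: Split 2:7, second share = 1216/7 * 7/9 = 1216/9
Final result = 1216/9

1216/9


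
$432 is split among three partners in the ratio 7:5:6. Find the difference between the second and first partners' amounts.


Total parts = 7 + 5 + 6 = 18
Value per part = 432 / 18 = 24
Shares: 7*24=168, 5*24=120, 6*24=144
Second share = 120, first share = 168
Difference = |120 - 168| = 48

48


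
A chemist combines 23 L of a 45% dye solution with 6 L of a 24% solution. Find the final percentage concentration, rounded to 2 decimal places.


Solute in mixture 1 = 45% of 23 L = 23*45/100 = 207/20 L
Solute in mixture 2 = 24% of 6 L = 6*24/100 = 36/25 L
Total solute = 207/20 + 36/25 = 1179/100 L
Total volume = 23 + 6 = 29 L
Final concentration = 1179/100/29 * 100 = 40.66%

40.66


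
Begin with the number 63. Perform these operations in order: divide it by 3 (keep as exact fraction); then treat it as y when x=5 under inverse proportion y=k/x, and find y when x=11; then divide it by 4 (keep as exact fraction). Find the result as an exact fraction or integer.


Start with 63.
Step 1: Divide by 3: 63 / 3 = 21
Step 2: Inverse prop: k = (21)*5; new y = k/11 = 21*5/11 = 105/11
Step 3: Divide by 4: 105/11 / 4 = 105/44
Final result = 105/44

105/44


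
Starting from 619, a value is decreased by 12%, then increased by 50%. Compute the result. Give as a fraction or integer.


Start: 619
Step 1: decrease by 12% => multiply by 88/100
  619 * 88/100 = 13618/25
Step 2: increase by 50% => multiply by 150/100
  13618/25 * 150/100 = 20427/25
Final value = 20427/25

20427/25


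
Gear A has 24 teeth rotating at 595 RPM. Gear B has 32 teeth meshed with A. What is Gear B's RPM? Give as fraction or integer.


Gear ratio: teeth_A * RPM_A = teeth_B * RPM_B
24 * 595 = 32 * RPM_B
14280 = 32 * RPM_B
RPM_B = 14280 / 32
RPM_B = 1785/4

1785/4


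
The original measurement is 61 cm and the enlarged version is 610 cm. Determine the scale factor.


Original length = 61 cm
Scaled length = 610 cm
Scale factor = 610 / 61
= 10

10


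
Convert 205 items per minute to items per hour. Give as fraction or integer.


Converting from per minute to per hour
Rate = 205 items per minute
Multiply by 60: 205 * 60
= 12300 items per hour

12300


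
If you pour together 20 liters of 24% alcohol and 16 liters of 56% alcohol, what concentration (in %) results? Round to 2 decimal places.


Solute in mixture 1 = 24% of 20 L = 20*24/100 = 24/5 L
Solute in mixture 2 = 56% of 16 L = 16*56/100 = 224/25 L
Total solute = 24/5 + 224/25 = 344/25 L
Total volume = 20 + 16 = 36 L
Final concentration = 344/25/36 * 100 = 38.22%

38.22


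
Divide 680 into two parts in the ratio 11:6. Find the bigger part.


Total parts = 11 + 6 = 17
Value per part = 680 / 17 = 40
First share = 11 * 40 = 440
Second share = 6 * 40 = 240
Larger share = 440

440


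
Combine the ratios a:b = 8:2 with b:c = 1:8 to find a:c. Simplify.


Given a:b = 8:2 and b:c = 1:8
Make b consistent. Multiply first ratio by 1: a:b = 8:2
Multiply second ratio by 2: b:c = 2:16
Now b = 2 in both, so a:b:c = 8:2:16
Therefore a:c = 8:16
Simplify by GCD: a:c = 1:2

1:2


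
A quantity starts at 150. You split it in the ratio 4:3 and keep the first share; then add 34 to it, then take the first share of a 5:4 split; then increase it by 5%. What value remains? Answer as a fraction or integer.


Start with 150.
Step 1: Split 4:3, first share = 150 * 4/7 = 600/7
Step 2: Add 34: 600/7+34=838/7; split 5:4 first = 838/7*5/9 = 4190/63
Step 3: Increase by 5%: 4190/63 * 105/100 = 419/6
Final result = 419/6

419/6


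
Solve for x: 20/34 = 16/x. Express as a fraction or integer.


Setting up: 20/34 = 16/x
Cross multiply: 20 * x = 34 * 16
20x = 544
x = 544/20
x = 136/5

136/5


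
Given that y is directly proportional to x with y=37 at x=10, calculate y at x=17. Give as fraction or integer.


Direct proportion: y = kx
Find k: k = 37/10 = 37/10
Compute y at x=17: y = 37/10 * 17
y = 629/10

629/10


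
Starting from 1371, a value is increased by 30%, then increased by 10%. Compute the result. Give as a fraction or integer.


Start: 1371
Step 1: increase by 30% => multiply by 130/100
  1371 * 130/100 = 17823/10
Step 2: increase by 10% => multiply by 110/100
  17823/10 * 110/100 = 196053/100
Final value = 196053/100

196053/100


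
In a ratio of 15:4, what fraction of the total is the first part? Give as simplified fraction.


Total parts = 15 + 4 = 19
First part fraction = 15/19
Simplify: 15/19 = 15/19

15/19


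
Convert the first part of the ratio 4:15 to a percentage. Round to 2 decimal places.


Total parts = 4 + 15 = 19
First part fraction = 4/19
Percentage = (4/19) * 100
= 0.210526 * 100
= 21.05%

21.05


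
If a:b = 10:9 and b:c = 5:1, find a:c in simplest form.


Given a:b = 10:9 and b:c = 5:1
Make b consistent. Multiply first ratio by 5: a:b = 50:45
Multiply second ratio by 9: b:c = 45:9
Now b = 45 in both, so a:b:c = 50:45:9
Therefore a:c = 50:9
Simplify by GCD: a:c = 50:9

50:9


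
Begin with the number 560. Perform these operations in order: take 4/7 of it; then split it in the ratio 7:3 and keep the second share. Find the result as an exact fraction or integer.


Start with 560.
Step 1: Take 4/7: 560 * 4/7 = 320
Step 2: Split 7:3, second share = 320 * 3/10 = 96
Final result = 96

96


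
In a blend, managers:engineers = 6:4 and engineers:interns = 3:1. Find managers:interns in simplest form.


Given a:b = 6:4 and b:c = 3:1
Make b consistent. Multiply first ratio by 3: a:b = 18:12
Multiply second ratio by 4: b:c = 12:4
Now b = 12 in both, so a:b:c = 18:12:4
Therefore a:c = 18:4
Simplify by GCD: a:c = 9:2

9:2


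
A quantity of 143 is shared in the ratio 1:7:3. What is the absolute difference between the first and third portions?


Total parts = 1 + 7 + 3 = 11
Value per part = 143 / 11 = 13
Shares: 1*13=13, 7*13=91, 3*13=39
First share = 13, third share = 39
Difference = |13 - 39| = 26

26


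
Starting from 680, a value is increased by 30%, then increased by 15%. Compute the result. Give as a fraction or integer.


Start: 680
Step 1: increase by 30% => multiply by 130/100
  680 * 130/100 = 884
Step 2: increase by 15% => multiply by 115/100
  884 * 115/100 = 5083/5
Final value = 5083/5

5083/5


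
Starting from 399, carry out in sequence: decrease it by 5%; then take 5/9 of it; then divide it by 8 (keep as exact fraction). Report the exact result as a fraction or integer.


Start with 399.
Step 1: Decrease by 5%: 399 * 95/100 = 7581/20
Step 2: Take 5/9: 7581/20 * 5/9 = 2527/12
Step 3: Divide by 8: 2527/12 / 8 = 2527/96
Final result = 2527/96

2527/96


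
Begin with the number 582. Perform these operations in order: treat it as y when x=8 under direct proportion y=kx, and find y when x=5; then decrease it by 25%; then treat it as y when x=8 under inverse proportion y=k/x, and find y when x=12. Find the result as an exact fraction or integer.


Start with 582.
Step 1: Direct prop: k = (582)/8; new y = k*5 = 582*5/8 = 1455/4
Step 2: Decrease by 25%: 1455/4 * 75/100 = 4365/16
Step 3: Inverse prop: k = (4365/16)*8; new y = k/12 = 4365/16*8/12 = 1455/8
Final result = 1455/8

1455/8


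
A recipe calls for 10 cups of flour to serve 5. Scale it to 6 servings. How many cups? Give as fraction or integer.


Original: 10 cups for 5 servings
Target servings = 6
Scaling factor = 6/5
New amount = 10 * 6/5
= 60/5
= 12 cups

12


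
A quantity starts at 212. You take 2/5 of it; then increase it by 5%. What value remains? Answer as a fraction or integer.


Start with 212.
Step 1: Take 2/5: 212 * 2/5 = 424/5
Step 2: Increase by 5%: 424/5 * 105/100 = 2226/25
Final result = 2226/25

2226/25


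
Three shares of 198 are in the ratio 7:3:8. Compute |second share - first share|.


Total parts = 7 + 3 + 8 = 18
Value per part = 198 / 18 = 11
Shares: 7*11=77, 3*11=33, 8*11=88
Second share = 33, first share = 77
Difference = |33 - 77| = 44

44


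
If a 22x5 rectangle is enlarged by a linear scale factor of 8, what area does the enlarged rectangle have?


Original dimensions: 22 x 5
Enlargement factor = 8
New width = 22 * 8 = 176
New height = 5 * 8 = 40
New area = 176 * 40 = 7040

7040


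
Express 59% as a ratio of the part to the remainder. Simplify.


Part = 59%, Remainder = 41%
Ratio = 59:41
GCD(59, 41) = 1
Simplify: 59:41 = 59:41

59:41


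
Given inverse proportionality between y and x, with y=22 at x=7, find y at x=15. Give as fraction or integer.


Inverse proportion: y = k/x
Find k: k = 7 * 22 = 154
Compute y at x=15: y = 154/15
y = 154/15

154/15


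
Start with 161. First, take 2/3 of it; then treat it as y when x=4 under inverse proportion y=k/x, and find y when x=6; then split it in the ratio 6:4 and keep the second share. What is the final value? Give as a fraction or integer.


Start with 161.
Step 1: Take 2/3: 161 * 2/3 = 322/3
Step 2: Inverse prop: k = (322/3)*4; new y = k/6 = 322/3*4/6 = 644/9
Step 3: Split 6:4, second share = 644/9 * 4/10 = 1288/45
Final result = 1288/45

1288/45
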